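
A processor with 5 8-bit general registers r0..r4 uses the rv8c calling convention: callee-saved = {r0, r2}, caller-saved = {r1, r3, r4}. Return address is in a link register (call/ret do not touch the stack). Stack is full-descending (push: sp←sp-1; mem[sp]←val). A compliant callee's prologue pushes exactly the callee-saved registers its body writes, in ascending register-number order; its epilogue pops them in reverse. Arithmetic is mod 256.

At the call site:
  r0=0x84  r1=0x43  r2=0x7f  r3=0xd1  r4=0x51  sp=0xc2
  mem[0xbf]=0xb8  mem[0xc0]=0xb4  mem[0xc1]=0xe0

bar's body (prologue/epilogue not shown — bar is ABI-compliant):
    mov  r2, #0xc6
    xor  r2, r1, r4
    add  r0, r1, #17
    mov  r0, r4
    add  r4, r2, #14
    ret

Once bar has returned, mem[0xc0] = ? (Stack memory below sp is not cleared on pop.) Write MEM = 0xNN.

MEM = 0x7f

prologue: push r0 -> mem[0xc1]=0x84, sp=0xc1
prologue: push r2 -> mem[0xc0]=0x7f, sp=0xc0
body[0] mov  r2, #0xc6 -> r2=0xc6
body[1] xor  r2, r1, r4 -> r2=0x12
body[2] add  r0, r1, #17 -> r0=0x54
body[3] mov  r0, r4 -> r0=0x51
body[4] add  r4, r2, #14 -> r4=0x20
epilogue: pop r2=0x7f, sp=0xc1
epilogue: pop r0=0x84, sp=0xc2
prologue pushed ['r0', 'r2'] at ['0xc1', '0xc0']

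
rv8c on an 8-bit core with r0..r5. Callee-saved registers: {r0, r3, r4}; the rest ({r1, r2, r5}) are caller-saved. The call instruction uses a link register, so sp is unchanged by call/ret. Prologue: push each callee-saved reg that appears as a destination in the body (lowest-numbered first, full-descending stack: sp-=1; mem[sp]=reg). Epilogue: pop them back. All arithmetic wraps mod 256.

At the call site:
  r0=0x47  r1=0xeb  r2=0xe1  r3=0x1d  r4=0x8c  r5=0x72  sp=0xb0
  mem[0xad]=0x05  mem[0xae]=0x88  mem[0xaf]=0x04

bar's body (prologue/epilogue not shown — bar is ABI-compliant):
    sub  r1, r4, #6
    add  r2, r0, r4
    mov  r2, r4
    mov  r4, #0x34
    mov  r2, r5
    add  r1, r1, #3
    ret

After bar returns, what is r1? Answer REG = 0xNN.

prologue: push r4 → mem[0xaf]=0x8c, sp=0xaf
body[0] sub  r1, r4, #6 → r1=0x86
body[1] add  r2, r0, r4 → r2=0xd3
body[2] mov  r2, r4 → r2=0x8c
body[3] mov  r4, #0x34 → r4=0x34
body[4] mov  r2, r5 → r2=0x72
body[5] add  r1, r1, #3 → r1=0x89
epilogue: pop r4=0x8c, sp=0xb0
r1 is caller-saved → body value

REG = 0x89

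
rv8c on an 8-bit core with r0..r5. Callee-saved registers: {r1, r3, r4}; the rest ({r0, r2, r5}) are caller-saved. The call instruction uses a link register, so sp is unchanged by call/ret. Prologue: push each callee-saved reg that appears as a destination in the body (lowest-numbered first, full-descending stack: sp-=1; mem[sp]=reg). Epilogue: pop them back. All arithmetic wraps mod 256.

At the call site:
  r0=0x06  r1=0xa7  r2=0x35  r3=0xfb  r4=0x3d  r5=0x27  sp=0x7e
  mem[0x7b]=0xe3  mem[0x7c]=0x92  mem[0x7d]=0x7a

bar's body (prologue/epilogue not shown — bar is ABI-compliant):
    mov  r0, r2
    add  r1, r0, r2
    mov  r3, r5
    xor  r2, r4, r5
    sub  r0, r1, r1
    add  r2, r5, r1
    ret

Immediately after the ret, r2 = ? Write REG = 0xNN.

REG = 0x91

prologue: push r1 → mem[0x7d]=0xa7, sp=0x7d
prologue: push r3 → mem[0x7c]=0xfb, sp=0x7c
body[0] mov  r0, r2 → r0=0x35
body[1] add  r1, r0, r2 → r1=0x6a
body[2] mov  r3, r5 → r3=0x27
body[3] xor  r2, r4, r5 → r2=0x1a
body[4] sub  r0, r1, r1 → r0=0x00
body[5] add  r2, r5, r1 → r2=0x91
epilogue: pop r3=0xfb, sp=0x7d
epilogue: pop r1=0xa7, sp=0x7e
r2 is caller-saved → body value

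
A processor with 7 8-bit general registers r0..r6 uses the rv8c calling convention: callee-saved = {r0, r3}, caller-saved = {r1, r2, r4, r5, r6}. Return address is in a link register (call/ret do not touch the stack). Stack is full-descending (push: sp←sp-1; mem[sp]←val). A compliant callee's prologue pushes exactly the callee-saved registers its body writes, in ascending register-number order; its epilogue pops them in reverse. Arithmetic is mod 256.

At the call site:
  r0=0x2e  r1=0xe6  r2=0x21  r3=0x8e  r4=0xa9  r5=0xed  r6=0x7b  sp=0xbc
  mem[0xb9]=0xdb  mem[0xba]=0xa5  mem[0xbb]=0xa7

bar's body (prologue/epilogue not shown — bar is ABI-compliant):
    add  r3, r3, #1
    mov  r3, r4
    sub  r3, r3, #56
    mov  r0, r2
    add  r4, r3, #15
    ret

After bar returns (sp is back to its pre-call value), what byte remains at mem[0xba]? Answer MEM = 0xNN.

MEM = 0x8e

prologue: push r0 → mem[0xbb]=0x2e, sp=0xbb
prologue: push r3 → mem[0xba]=0x8e, sp=0xba
body[0] add  r3, r3, #1 → r3=0x8f
body[1] mov  r3, r4 → r3=0xa9
body[2] sub  r3, r3, #56 → r3=0x71
body[3] mov  r0, r2 → r0=0x21
body[4] add  r4, r3, #15 → r4=0x80
epilogue: pop r3=0x8e, sp=0xbb
epilogue: pop r0=0x2e, sp=0xbc
prologue pushed ['r0', 'r3'] at ['0xbb', '0xba']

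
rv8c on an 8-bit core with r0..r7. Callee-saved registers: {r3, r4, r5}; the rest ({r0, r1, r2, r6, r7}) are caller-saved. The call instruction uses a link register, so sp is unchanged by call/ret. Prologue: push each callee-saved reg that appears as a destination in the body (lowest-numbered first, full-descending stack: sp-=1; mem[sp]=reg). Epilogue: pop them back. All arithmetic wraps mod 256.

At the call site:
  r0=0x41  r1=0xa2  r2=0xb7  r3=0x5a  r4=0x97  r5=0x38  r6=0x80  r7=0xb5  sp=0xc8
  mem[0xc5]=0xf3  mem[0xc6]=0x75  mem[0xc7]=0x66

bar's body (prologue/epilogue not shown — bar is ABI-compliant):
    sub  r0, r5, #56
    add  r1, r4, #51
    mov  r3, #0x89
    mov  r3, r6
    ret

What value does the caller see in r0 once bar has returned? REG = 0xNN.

prologue: push r3 -> mem[0xc7]=0x5a, sp=0xc7
body[0] sub  r0, r5, #56 -> r0=0x00
body[1] add  r1, r4, #51 -> r1=0xca
body[2] mov  r3, #0x89 -> r3=0x89
body[3] mov  r3, r6 -> r3=0x80
epilogue: pop r3=0x5a, sp=0xc8
r0 is caller-saved -> body value

REG = 0x00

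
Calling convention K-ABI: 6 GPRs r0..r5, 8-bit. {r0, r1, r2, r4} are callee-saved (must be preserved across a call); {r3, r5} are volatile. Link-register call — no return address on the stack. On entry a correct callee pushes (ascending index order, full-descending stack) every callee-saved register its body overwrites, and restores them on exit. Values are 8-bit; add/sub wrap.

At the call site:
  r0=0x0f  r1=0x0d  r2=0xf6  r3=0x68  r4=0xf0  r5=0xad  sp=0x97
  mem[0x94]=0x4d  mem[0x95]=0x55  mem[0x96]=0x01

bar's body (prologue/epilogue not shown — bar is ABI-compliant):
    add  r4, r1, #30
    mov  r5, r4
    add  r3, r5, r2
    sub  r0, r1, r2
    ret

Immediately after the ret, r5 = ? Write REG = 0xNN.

prologue: push r0 → mem[0x96]=0x0f, sp=0x96
prologue: push r4 → mem[0x95]=0xf0, sp=0x95
body[0] add  r4, r1, #30 → r4=0x2b
body[1] mov  r5, r4 → r5=0x2b
body[2] add  r3, r5, r2 → r3=0x21
body[3] sub  r0, r1, r2 → r0=0x17
epilogue: pop r4=0xf0, sp=0x96
epilogue: pop r0=0x0f, sp=0x97
r5 is caller-saved → body value

REG = 0x2b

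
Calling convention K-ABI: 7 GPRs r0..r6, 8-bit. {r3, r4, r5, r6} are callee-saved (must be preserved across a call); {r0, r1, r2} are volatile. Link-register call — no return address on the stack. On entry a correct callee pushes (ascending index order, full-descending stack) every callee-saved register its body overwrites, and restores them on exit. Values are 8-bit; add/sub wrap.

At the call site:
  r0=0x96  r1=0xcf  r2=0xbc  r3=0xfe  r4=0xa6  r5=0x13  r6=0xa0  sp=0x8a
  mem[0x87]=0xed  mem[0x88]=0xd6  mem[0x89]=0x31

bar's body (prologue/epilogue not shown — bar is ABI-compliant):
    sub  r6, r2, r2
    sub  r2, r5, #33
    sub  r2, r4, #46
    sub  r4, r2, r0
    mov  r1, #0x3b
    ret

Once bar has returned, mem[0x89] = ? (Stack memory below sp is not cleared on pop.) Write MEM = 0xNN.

MEM = 0xa6

prologue: push r4 → mem[0x89]=0xa6, sp=0x89
prologue: push r6 → mem[0x88]=0xa0, sp=0x88
body[0] sub  r6, r2, r2 → r6=0x00
body[1] sub  r2, r5, #33 → r2=0xf2
body[2] sub  r2, r4, #46 → r2=0x78
body[3] sub  r4, r2, r0 → r4=0xe2
body[4] mov  r1, #0x3b → r1=0x3b
epilogue: pop r6=0xa0, sp=0x89
epilogue: pop r4=0xa6, sp=0x8a
prologue pushed ['r4', 'r6'] at ['0x89', '0x88']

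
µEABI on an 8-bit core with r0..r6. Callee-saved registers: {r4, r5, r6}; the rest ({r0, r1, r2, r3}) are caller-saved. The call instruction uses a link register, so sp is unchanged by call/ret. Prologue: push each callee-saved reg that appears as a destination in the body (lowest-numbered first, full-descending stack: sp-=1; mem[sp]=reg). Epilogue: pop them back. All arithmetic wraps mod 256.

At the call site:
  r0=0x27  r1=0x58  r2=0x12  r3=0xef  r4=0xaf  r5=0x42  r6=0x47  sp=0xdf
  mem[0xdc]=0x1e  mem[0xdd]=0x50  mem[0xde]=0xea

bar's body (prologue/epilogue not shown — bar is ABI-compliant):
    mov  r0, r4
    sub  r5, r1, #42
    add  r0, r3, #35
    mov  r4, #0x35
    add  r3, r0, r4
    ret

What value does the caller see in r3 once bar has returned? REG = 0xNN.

prologue: push r4 → mem[0xde]=0xaf, sp=0xde
prologue: push r5 → mem[0xdd]=0x42, sp=0xdd
body[0] mov  r0, r4 → r0=0xaf
body[1] sub  r5, r1, #42 → r5=0x2e
body[2] add  r0, r3, #35 → r0=0x12
body[3] mov  r4, #0x35 → r4=0x35
body[4] add  r3, r0, r4 → r3=0x47
epilogue: pop r5=0x42, sp=0xde
epilogue: pop r4=0xaf, sp=0xdf
r3 is caller-saved → body value

REG = 0x47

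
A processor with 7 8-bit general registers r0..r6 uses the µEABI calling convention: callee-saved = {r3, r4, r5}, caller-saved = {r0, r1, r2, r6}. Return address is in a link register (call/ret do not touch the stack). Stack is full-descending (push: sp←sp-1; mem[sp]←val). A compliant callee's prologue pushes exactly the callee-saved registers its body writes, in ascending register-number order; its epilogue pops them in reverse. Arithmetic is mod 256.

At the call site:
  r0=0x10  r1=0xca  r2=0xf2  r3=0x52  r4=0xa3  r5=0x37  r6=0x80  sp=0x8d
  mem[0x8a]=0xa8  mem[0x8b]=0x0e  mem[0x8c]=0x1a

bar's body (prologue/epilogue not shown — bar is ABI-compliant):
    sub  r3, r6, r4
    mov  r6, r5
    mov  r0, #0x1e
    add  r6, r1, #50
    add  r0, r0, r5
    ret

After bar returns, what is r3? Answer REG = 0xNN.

prologue: push r3 -> mem[0x8c]=0x52, sp=0x8c
body[0] sub  r3, r6, r4 -> r3=0xdd
body[1] mov  r6, r5 -> r6=0x37
body[2] mov  r0, #0x1e -> r0=0x1e
body[3] add  r6, r1, #50 -> r6=0xfc
body[4] add  r0, r0, r5 -> r0=0x55
epilogue: pop r3=0x52, sp=0x8d
r3 is callee-saved -> restored

REG = 0x52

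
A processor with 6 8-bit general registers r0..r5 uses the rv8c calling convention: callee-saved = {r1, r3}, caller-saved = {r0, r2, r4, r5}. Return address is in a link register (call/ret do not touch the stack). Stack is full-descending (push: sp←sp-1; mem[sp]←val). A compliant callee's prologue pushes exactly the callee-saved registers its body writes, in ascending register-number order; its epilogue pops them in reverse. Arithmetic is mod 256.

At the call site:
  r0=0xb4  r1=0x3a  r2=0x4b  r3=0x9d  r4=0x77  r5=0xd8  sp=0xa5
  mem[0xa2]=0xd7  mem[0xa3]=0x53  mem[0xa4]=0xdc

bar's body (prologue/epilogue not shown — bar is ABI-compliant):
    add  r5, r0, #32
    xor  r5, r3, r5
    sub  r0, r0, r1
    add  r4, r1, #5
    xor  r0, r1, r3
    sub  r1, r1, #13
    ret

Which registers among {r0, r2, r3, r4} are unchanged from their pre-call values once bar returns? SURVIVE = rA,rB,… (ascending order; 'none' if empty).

prologue: push r1 -> mem[0xa4]=0x3a, sp=0xa4
body[0] add  r5, r0, #32 -> r5=0xd4
body[1] xor  r5, r3, r5 -> r5=0x49
body[2] sub  r0, r0, r1 -> r0=0x7a
body[3] add  r4, r1, #5 -> r4=0x3f
body[4] xor  r0, r1, r3 -> r0=0xa7
body[5] sub  r1, r1, #13 -> r1=0x2d
epilogue: pop r1=0x3a, sp=0xa5
r0: caller-saved, written=True
r2: caller-saved, written=False
r3: callee-saved, written=False
r4: caller-saved, written=True

SURVIVE = r2,r3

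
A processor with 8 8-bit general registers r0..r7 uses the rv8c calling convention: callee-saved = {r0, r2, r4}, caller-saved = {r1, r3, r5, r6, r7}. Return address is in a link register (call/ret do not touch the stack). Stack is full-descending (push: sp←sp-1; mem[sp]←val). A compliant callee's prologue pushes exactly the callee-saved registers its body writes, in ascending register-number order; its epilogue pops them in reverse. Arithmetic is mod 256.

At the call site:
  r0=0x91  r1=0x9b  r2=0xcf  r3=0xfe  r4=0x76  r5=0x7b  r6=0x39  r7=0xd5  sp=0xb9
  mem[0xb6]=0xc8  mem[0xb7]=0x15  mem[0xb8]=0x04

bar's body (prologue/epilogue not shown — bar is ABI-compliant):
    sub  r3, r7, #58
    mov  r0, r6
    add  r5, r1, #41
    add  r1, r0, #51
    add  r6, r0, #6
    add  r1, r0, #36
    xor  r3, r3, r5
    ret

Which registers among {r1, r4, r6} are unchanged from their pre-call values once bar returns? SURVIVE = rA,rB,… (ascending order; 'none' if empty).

SURVIVE = r4

prologue: push r0 -> mem[0xb8]=0x91, sp=0xb8
body[0] sub  r3, r7, #58 -> r3=0x9b
body[1] mov  r0, r6 -> r0=0x39
body[2] add  r5, r1, #41 -> r5=0xc4
body[3] add  r1, r0, #51 -> r1=0x6c
body[4] add  r6, r0, #6 -> r6=0x3f
body[5] add  r1, r0, #36 -> r1=0x5d
body[6] xor  r3, r3, r5 -> r3=0x5f
epilogue: pop r0=0x91, sp=0xb9
r1: caller-saved, written=True
r4: callee-saved, written=False
r6: caller-saved, written=True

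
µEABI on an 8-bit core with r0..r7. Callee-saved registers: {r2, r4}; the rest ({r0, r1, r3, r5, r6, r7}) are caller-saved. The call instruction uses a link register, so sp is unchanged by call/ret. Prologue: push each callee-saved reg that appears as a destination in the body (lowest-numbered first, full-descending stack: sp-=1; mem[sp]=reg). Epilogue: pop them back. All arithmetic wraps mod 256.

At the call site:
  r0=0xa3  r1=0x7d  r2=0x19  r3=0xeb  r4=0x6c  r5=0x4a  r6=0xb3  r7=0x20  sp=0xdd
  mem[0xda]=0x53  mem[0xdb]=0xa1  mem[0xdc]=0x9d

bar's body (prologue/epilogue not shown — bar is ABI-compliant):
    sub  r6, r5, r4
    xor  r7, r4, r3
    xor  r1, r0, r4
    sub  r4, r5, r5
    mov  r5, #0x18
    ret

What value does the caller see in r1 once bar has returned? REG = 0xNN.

REG = 0xcf

prologue: push r4 → mem[0xdc]=0x6c, sp=0xdc
body[0] sub  r6, r5, r4 → r6=0xde
body[1] xor  r7, r4, r3 → r7=0x87
body[2] xor  r1, r0, r4 → r1=0xcf
body[3] sub  r4, r5, r5 → r4=0x00
body[4] mov  r5, #0x18 → r5=0x18
epilogue: pop r4=0x6c, sp=0xdd
r1 is caller-saved → body value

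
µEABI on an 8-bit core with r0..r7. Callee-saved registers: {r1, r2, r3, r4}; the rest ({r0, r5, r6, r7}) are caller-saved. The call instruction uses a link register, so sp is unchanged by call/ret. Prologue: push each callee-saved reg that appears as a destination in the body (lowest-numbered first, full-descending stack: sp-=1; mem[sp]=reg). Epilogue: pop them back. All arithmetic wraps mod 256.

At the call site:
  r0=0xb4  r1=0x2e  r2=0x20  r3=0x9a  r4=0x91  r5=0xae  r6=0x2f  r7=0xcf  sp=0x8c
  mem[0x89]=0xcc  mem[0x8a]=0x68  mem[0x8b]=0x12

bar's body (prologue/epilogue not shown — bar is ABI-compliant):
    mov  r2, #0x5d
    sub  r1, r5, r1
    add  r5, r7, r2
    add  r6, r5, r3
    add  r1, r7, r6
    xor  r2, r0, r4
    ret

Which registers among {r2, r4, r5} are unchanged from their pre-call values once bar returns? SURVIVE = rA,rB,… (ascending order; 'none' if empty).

SURVIVE = r2,r4

prologue: push r1 -> mem[0x8b]=0x2e, sp=0x8b
prologue: push r2 -> mem[0x8a]=0x20, sp=0x8a
body[0] mov  r2, #0x5d -> r2=0x5d
body[1] sub  r1, r5, r1 -> r1=0x80
body[2] add  r5, r7, r2 -> r5=0x2c
body[3] add  r6, r5, r3 -> r6=0xc6
body[4] add  r1, r7, r6 -> r1=0x95
body[5] xor  r2, r0, r4 -> r2=0x25
epilogue: pop r2=0x20, sp=0x8b
epilogue: pop r1=0x2e, sp=0x8c
r2: callee-saved, written=True
r4: callee-saved, written=False
r5: caller-saved, written=True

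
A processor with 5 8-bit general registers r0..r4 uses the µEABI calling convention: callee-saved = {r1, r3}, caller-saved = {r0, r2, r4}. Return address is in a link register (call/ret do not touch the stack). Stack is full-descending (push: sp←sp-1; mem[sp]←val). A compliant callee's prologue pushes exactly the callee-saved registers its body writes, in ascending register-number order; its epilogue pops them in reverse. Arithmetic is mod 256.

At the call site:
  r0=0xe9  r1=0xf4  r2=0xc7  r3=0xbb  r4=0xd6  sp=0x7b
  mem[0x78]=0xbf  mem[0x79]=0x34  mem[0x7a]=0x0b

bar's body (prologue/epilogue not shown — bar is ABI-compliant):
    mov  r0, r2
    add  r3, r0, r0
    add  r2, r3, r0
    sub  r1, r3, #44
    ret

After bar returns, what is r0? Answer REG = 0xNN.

prologue: push r1 → mem[0x7a]=0xf4, sp=0x7a
prologue: push r3 → mem[0x79]=0xbb, sp=0x79
body[0] mov  r0, r2 → r0=0xc7
body[1] add  r3, r0, r0 → r3=0x8e
body[2] add  r2, r3, r0 → r2=0x55
body[3] sub  r1, r3, #44 → r1=0x62
epilogue: pop r3=0xbb, sp=0x7a
epilogue: pop r1=0xf4, sp=0x7b
r0 is caller-saved → body value

REG = 0xc7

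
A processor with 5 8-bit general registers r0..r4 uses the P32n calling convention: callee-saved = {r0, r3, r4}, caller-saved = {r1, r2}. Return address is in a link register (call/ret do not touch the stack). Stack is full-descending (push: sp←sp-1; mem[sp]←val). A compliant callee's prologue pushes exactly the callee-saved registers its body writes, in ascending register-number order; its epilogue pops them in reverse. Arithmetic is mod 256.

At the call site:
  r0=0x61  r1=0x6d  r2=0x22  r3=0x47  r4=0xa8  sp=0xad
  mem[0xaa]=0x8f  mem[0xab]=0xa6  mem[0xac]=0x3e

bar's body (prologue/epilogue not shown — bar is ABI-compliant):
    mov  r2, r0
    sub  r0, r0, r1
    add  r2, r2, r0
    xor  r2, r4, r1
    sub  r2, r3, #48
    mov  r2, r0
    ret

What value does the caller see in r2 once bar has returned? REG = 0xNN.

REG = 0xf4

prologue: push r0 -> mem[0xac]=0x61, sp=0xac
body[0] mov  r2, r0 -> r2=0x61
body[1] sub  r0, r0, r1 -> r0=0xf4
body[2] add  r2, r2, r0 -> r2=0x55
body[3] xor  r2, r4, r1 -> r2=0xc5
body[4] sub  r2, r3, #48 -> r2=0x17
body[5] mov  r2, r0 -> r2=0xf4
epilogue: pop r0=0x61, sp=0xad
r2 is caller-saved -> body value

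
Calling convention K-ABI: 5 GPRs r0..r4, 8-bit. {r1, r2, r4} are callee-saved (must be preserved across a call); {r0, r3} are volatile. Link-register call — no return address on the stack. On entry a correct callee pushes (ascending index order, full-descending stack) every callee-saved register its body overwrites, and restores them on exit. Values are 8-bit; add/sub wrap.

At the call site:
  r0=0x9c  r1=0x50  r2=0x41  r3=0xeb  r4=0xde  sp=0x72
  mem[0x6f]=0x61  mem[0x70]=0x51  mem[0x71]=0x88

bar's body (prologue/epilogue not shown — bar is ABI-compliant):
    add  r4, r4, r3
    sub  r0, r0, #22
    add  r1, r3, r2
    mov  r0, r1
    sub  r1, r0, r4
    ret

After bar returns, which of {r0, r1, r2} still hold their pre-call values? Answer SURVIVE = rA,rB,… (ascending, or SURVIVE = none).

prologue: push r1 -> mem[0x71]=0x50, sp=0x71
prologue: push r4 -> mem[0x70]=0xde, sp=0x70
body[0] add  r4, r4, r3 -> r4=0xc9
body[1] sub  r0, r0, #22 -> r0=0x86
body[2] add  r1, r3, r2 -> r1=0x2c
body[3] mov  r0, r1 -> r0=0x2c
body[4] sub  r1, r0, r4 -> r1=0x63
epilogue: pop r4=0xde, sp=0x71
epilogue: pop r1=0x50, sp=0x72
r0: caller-saved, written=True
r1: callee-saved, written=True
r2: callee-saved, written=False

SURVIVE = r1,r2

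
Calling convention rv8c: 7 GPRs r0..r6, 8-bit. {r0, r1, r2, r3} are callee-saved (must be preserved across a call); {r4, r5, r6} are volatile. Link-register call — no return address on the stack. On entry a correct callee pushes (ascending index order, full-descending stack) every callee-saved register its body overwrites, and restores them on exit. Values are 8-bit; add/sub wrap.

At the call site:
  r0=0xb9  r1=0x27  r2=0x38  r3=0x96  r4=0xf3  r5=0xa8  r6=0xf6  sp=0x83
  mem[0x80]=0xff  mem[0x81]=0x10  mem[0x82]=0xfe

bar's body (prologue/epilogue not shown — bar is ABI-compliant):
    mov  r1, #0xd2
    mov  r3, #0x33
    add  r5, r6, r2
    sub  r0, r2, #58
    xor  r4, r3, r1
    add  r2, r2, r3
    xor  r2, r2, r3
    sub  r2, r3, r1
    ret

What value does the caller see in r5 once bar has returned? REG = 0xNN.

REG = 0x2e

prologue: push r0 → mem[0x82]=0xb9, sp=0x82
prologue: push r1 → mem[0x81]=0x27, sp=0x81
prologue: push r2 → mem[0x80]=0x38, sp=0x80
prologue: push r3 → mem[0x7f]=0x96, sp=0x7f
body[0] mov  r1, #0xd2 → r1=0xd2
body[1] mov  r3, #0x33 → r3=0x33
body[2] add  r5, r6, r2 → r5=0x2e
body[3] sub  r0, r2, #58 → r0=0xfe
body[4] xor  r4, r3, r1 → r4=0xe1
body[5] add  r2, r2, r3 → r2=0x6b
body[6] xor  r2, r2, r3 → r2=0x58
body[7] sub  r2, r3, r1 → r2=0x61
epilogue: pop r3=0x96, sp=0x80
epilogue: pop r2=0x38, sp=0x81
epilogue: pop r1=0x27, sp=0x82
epilogue: pop r0=0xb9, sp=0x83
r5 is caller-saved → body value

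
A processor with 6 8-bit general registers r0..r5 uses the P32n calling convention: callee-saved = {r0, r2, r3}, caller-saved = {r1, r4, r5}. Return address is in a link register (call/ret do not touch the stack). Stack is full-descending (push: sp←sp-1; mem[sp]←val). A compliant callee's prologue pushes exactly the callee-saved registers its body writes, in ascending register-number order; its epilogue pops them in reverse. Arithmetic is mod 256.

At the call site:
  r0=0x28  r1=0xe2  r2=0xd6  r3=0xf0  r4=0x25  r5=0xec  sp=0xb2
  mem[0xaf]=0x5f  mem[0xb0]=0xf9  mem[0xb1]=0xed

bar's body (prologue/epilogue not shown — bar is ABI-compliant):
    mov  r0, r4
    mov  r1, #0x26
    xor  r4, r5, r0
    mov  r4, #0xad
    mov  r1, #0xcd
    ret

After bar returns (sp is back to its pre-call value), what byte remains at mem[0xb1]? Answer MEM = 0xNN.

prologue: push r0 → mem[0xb1]=0x28, sp=0xb1
body[0] mov  r0, r4 → r0=0x25
body[1] mov  r1, #0x26 → r1=0x26
body[2] xor  r4, r5, r0 → r4=0xc9
body[3] mov  r4, #0xad → r4=0xad
body[4] mov  r1, #0xcd → r1=0xcd
epilogue: pop r0=0x28, sp=0xb2
prologue pushed ['r0'] at ['0xb1']

MEM = 0x28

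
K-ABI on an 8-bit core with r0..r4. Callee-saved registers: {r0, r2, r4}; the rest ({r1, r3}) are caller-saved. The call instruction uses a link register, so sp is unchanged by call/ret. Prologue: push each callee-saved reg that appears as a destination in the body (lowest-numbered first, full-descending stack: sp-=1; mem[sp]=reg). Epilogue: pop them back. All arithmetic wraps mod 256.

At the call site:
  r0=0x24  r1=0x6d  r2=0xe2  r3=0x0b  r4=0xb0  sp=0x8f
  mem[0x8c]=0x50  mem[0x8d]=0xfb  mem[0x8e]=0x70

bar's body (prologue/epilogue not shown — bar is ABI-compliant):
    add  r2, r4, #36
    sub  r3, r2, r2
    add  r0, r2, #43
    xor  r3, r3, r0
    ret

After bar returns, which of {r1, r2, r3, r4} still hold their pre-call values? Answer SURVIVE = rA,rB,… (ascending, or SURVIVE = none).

prologue: push r0 → mem[0x8e]=0x24, sp=0x8e
prologue: push r2 → mem[0x8d]=0xe2, sp=0x8d
body[0] add  r2, r4, #36 → r2=0xd4
body[1] sub  r3, r2, r2 → r3=0x00
body[2] add  r0, r2, #43 → r0=0xff
body[3] xor  r3, r3, r0 → r3=0xff
epilogue: pop r2=0xe2, sp=0x8e
epilogue: pop r0=0x24, sp=0x8f
r1: caller-saved, written=False
r2: callee-saved, written=True
r3: caller-saved, written=True
r4: callee-saved, written=False

SURVIVE = r1,r2,r4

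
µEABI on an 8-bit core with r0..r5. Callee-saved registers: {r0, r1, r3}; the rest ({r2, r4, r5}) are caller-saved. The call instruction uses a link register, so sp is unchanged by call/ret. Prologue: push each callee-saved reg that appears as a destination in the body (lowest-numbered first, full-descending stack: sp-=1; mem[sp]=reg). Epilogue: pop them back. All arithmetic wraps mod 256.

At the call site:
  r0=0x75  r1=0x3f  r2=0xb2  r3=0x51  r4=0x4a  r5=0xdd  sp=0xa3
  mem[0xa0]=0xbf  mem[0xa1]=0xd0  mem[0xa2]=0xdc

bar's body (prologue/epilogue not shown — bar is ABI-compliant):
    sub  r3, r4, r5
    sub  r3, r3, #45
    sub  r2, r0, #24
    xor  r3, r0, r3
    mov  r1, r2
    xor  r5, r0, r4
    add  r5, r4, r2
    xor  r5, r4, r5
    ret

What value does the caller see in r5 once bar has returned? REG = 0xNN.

REG = 0xed

prologue: push r1 → mem[0xa2]=0x3f, sp=0xa2
prologue: push r3 → mem[0xa1]=0x51, sp=0xa1
body[0] sub  r3, r4, r5 → r3=0x6d
body[1] sub  r3, r3, #45 → r3=0x40
body[2] sub  r2, r0, #24 → r2=0x5d
body[3] xor  r3, r0, r3 → r3=0x35
body[4] mov  r1, r2 → r1=0x5d
body[5] xor  r5, r0, r4 → r5=0x3f
body[6] add  r5, r4, r2 → r5=0xa7
body[7] xor  r5, r4, r5 → r5=0xed
epilogue: pop r3=0x51, sp=0xa2
epilogue: pop r1=0x3f, sp=0xa3
r5 is caller-saved → body value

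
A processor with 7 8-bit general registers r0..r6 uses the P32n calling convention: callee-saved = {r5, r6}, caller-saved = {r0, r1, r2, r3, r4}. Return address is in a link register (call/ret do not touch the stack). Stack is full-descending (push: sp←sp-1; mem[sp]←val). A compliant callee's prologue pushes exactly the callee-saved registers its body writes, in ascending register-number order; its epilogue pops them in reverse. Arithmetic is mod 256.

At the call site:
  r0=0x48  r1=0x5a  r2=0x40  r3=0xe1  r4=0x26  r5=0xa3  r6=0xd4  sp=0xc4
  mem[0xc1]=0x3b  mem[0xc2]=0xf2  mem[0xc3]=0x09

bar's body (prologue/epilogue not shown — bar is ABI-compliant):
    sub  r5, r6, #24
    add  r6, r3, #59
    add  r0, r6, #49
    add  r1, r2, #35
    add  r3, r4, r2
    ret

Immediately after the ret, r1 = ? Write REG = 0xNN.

prologue: push r5 → mem[0xc3]=0xa3, sp=0xc3
prologue: push r6 → mem[0xc2]=0xd4, sp=0xc2
body[0] sub  r5, r6, #24 → r5=0xbc
body[1] add  r6, r3, #59 → r6=0x1c
body[2] add  r0, r6, #49 → r0=0x4d
body[3] add  r1, r2, #35 → r1=0x63
body[4] add  r3, r4, r2 → r3=0x66
epilogue: pop r6=0xd4, sp=0xc3
epilogue: pop r5=0xa3, sp=0xc4
r1 is caller-saved → body value

REG = 0x63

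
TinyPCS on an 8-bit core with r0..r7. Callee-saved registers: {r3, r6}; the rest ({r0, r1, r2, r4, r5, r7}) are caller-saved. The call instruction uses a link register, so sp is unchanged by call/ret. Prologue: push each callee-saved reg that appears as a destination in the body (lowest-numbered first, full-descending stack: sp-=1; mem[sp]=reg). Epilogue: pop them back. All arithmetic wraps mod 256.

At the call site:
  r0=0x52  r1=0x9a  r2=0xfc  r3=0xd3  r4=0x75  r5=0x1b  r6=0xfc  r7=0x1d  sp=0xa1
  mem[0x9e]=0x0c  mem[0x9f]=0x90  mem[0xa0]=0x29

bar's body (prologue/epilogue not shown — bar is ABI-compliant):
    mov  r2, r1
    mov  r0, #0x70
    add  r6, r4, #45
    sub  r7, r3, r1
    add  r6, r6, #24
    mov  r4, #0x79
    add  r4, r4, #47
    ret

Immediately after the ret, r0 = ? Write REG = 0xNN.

REG = 0x70

prologue: push r6 -> mem[0xa0]=0xfc, sp=0xa0
body[0] mov  r2, r1 -> r2=0x9a
body[1] mov  r0, #0x70 -> r0=0x70
body[2] add  r6, r4, #45 -> r6=0xa2
body[3] sub  r7, r3, r1 -> r7=0x39
body[4] add  r6, r6, #24 -> r6=0xba
body[5] mov  r4, #0x79 -> r4=0x79
body[6] add  r4, r4, #47 -> r4=0xa8
epilogue: pop r6=0xfc, sp=0xa1
r0 is caller-saved -> body value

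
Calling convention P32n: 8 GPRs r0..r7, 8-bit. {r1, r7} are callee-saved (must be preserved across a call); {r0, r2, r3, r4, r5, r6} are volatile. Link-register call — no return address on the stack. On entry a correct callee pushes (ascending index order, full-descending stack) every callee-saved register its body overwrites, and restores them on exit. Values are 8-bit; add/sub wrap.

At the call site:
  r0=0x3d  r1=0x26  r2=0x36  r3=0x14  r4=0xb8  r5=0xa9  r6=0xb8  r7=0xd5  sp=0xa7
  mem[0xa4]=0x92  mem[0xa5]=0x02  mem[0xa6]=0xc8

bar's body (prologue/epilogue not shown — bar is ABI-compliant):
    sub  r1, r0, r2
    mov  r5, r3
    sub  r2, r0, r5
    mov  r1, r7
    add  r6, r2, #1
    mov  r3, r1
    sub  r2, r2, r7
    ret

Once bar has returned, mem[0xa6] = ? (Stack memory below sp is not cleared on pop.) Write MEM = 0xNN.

prologue: push r1 → mem[0xa6]=0x26, sp=0xa6
body[0] sub  r1, r0, r2 → r1=0x07
body[1] mov  r5, r3 → r5=0x14
body[2] sub  r2, r0, r5 → r2=0x29
body[3] mov  r1, r7 → r1=0xd5
body[4] add  r6, r2, #1 → r6=0x2a
body[5] mov  r3, r1 → r3=0xd5
body[6] sub  r2, r2, r7 → r2=0x54
epilogue: pop r1=0x26, sp=0xa7
prologue pushed ['r1'] at ['0xa6']

MEM = 0x26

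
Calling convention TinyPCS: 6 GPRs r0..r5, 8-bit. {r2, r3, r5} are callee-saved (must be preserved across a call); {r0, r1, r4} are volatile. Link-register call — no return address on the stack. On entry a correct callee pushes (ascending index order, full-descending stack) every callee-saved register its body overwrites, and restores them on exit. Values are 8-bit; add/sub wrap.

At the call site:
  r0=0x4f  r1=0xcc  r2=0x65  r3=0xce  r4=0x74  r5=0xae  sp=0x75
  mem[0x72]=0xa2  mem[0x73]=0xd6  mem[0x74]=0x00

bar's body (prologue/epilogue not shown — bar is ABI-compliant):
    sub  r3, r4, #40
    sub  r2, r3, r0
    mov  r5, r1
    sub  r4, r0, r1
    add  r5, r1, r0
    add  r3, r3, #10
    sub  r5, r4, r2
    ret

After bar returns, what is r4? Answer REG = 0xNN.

REG = 0x83

prologue: push r2 -> mem[0x74]=0x65, sp=0x74
prologue: push r3 -> mem[0x73]=0xce, sp=0x73
prologue: push r5 -> mem[0x72]=0xae, sp=0x72
body[0] sub  r3, r4, #40 -> r3=0x4c
body[1] sub  r2, r3, r0 -> r2=0xfd
body[2] mov  r5, r1 -> r5=0xcc
body[3] sub  r4, r0, r1 -> r4=0x83
body[4] add  r5, r1, r0 -> r5=0x1b
body[5] add  r3, r3, #10 -> r3=0x56
body[6] sub  r5, r4, r2 -> r5=0x86
epilogue: pop r5=0xae, sp=0x73
epilogue: pop r3=0xce, sp=0x74
epilogue: pop r2=0x65, sp=0x75
r4 is caller-saved -> body value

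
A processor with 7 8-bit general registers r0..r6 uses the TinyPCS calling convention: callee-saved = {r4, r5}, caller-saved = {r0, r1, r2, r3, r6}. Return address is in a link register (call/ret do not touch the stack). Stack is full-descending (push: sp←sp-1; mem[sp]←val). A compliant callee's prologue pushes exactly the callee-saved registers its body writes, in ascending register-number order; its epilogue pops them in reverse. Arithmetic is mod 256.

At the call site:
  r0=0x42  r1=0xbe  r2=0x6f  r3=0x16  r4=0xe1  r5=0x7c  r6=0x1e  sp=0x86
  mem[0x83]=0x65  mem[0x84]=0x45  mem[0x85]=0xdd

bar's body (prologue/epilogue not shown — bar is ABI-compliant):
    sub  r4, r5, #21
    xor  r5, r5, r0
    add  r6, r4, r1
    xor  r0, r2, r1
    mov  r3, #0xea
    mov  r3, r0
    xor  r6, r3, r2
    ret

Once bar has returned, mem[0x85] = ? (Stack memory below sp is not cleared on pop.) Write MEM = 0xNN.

MEM = 0xe1

prologue: push r4 -> mem[0x85]=0xe1, sp=0x85
prologue: push r5 -> mem[0x84]=0x7c, sp=0x84
body[0] sub  r4, r5, #21 -> r4=0x67
body[1] xor  r5, r5, r0 -> r5=0x3e
body[2] add  r6, r4, r1 -> r6=0x25
body[3] xor  r0, r2, r1 -> r0=0xd1
body[4] mov  r3, #0xea -> r3=0xea
body[5] mov  r3, r0 -> r3=0xd1
body[6] xor  r6, r3, r2 -> r6=0xbe
epilogue: pop r5=0x7c, sp=0x85
epilogue: pop r4=0xe1, sp=0x86
prologue pushed ['r4', 'r5'] at ['0x85', '0x84']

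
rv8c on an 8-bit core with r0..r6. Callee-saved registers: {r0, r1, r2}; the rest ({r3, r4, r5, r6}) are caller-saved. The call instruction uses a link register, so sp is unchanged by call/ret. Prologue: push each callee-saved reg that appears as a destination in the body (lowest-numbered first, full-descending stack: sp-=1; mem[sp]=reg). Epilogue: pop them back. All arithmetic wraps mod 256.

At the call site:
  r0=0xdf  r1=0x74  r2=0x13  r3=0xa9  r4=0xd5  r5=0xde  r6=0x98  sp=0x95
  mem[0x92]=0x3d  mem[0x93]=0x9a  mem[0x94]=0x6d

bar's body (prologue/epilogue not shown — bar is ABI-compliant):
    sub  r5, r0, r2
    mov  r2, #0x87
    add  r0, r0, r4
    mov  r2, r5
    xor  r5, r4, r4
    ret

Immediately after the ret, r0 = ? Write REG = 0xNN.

REG = 0xdf

prologue: push r0 → mem[0x94]=0xdf, sp=0x94
prologue: push r2 → mem[0x93]=0x13, sp=0x93
body[0] sub  r5, r0, r2 → r5=0xcc
body[1] mov  r2, #0x87 → r2=0x87
body[2] add  r0, r0, r4 → r0=0xb4
body[3] mov  r2, r5 → r2=0xcc
body[4] xor  r5, r4, r4 → r5=0x00
epilogue: pop r2=0x13, sp=0x94
epilogue: pop r0=0xdf, sp=0x95
r0 is callee-saved → restored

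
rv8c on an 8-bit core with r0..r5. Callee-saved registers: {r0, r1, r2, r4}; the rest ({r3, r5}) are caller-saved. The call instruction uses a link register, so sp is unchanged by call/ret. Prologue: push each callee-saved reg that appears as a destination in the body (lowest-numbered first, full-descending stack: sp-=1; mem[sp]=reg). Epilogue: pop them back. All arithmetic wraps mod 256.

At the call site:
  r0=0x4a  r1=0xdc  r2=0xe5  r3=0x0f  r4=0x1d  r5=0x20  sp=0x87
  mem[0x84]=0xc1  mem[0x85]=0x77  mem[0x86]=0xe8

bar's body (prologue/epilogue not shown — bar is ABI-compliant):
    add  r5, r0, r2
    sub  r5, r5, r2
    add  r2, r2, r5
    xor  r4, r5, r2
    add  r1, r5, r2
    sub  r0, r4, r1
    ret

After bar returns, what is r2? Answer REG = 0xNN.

prologue: push r0 → mem[0x86]=0x4a, sp=0x86
prologue: push r1 → mem[0x85]=0xdc, sp=0x85
prologue: push r2 → mem[0x84]=0xe5, sp=0x84
prologue: push r4 → mem[0x83]=0x1d, sp=0x83
body[0] add  r5, r0, r2 → r5=0x2f
body[1] sub  r5, r5, r2 → r5=0x4a
body[2] add  r2, r2, r5 → r2=0x2f
body[3] xor  r4, r5, r2 → r4=0x65
body[4] add  r1, r5, r2 → r1=0x79
body[5] sub  r0, r4, r1 → r0=0xec
epilogue: pop r4=0x1d, sp=0x84
epilogue: pop r2=0xe5, sp=0x85
epilogue: pop r1=0xdc, sp=0x86
epilogue: pop r0=0x4a, sp=0x87
r2 is callee-saved → restored

REG = 0xe5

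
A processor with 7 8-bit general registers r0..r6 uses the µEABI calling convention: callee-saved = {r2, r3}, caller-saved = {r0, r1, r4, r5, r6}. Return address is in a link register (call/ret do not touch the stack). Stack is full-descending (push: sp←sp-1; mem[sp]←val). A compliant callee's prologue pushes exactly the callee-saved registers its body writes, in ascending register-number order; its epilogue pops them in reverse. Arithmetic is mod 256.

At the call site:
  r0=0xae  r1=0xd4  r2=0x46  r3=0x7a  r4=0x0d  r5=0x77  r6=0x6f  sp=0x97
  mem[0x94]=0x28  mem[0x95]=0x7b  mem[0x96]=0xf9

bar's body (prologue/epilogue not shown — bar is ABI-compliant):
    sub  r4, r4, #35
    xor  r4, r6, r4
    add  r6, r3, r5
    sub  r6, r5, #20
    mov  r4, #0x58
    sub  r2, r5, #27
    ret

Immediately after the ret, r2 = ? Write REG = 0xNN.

REG = 0x46

prologue: push r2 -> mem[0x96]=0x46, sp=0x96
body[0] sub  r4, r4, #35 -> r4=0xea
body[1] xor  r4, r6, r4 -> r4=0x85
body[2] add  r6, r3, r5 -> r6=0xf1
body[3] sub  r6, r5, #20 -> r6=0x63
body[4] mov  r4, #0x58 -> r4=0x58
body[5] sub  r2, r5, #27 -> r2=0x5c
epilogue: pop r2=0x46, sp=0x97
r2 is callee-saved -> restored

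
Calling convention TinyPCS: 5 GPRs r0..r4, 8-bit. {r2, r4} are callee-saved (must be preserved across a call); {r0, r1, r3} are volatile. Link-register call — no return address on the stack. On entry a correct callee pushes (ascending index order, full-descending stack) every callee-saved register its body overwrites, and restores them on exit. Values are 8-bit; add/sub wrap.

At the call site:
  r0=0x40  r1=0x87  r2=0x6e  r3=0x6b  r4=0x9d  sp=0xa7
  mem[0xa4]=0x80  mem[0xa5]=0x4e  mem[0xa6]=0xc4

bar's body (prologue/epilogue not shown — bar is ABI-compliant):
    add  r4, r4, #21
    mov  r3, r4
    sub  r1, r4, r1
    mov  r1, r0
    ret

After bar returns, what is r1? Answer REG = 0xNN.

REG = 0x40

prologue: push r4 -> mem[0xa6]=0x9d, sp=0xa6
body[0] add  r4, r4, #21 -> r4=0xb2
body[1] mov  r3, r4 -> r3=0xb2
body[2] sub  r1, r4, r1 -> r1=0x2b
body[3] mov  r1, r0 -> r1=0x40
epilogue: pop r4=0x9d, sp=0xa7
r1 is caller-saved -> body value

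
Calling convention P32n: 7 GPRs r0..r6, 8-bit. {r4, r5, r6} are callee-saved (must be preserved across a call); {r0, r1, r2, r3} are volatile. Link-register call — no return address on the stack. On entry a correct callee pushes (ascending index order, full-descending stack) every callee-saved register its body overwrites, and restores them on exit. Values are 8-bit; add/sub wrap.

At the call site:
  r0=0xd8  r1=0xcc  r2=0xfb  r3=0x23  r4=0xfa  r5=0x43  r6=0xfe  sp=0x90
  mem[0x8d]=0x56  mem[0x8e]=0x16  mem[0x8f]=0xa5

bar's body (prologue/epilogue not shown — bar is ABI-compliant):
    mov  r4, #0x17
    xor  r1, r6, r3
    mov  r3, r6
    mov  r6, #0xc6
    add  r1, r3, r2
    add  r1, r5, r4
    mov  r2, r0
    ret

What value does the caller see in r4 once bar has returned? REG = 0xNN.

REG = 0xfa

prologue: push r4 → mem[0x8f]=0xfa, sp=0x8f
prologue: push r6 → mem[0x8e]=0xfe, sp=0x8e
body[0] mov  r4, #0x17 → r4=0x17
body[1] xor  r1, r6, r3 → r1=0xdd
body[2] mov  r3, r6 → r3=0xfe
body[3] mov  r6, #0xc6 → r6=0xc6
body[4] add  r1, r3, r2 → r1=0xf9
body[5] add  r1, r5, r4 → r1=0x5a
body[6] mov  r2, r0 → r2=0xd8
epilogue: pop r6=0xfe, sp=0x8f
epilogue: pop r4=0xfa, sp=0x90
r4 is callee-saved → restored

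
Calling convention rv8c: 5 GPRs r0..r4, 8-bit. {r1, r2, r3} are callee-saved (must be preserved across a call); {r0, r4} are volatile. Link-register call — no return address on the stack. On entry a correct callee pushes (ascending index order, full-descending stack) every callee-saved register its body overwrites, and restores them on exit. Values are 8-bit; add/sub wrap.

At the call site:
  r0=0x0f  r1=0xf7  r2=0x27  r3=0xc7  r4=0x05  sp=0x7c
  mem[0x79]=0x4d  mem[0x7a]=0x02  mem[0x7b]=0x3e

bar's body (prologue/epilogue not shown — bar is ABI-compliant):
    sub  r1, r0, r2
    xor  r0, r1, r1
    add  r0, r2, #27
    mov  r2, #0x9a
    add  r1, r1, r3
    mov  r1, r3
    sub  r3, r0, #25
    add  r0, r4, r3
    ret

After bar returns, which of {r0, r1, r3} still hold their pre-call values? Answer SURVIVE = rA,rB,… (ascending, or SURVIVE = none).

prologue: push r1 → mem[0x7b]=0xf7, sp=0x7b
prologue: push r2 → mem[0x7a]=0x27, sp=0x7a
prologue: push r3 → mem[0x79]=0xc7, sp=0x79
body[0] sub  r1, r0, r2 → r1=0xe8
body[1] xor  r0, r1, r1 → r0=0x00
body[2] add  r0, r2, #27 → r0=0x42
body[3] mov  r2, #0x9a → r2=0x9a
body[4] add  r1, r1, r3 → r1=0xaf
body[5] mov  r1, r3 → r1=0xc7
body[6] sub  r3, r0, #25 → r3=0x29
body[7] add  r0, r4, r3 → r0=0x2e
epilogue: pop r3=0xc7, sp=0x7a
epilogue: pop r2=0x27, sp=0x7b
epilogue: pop r1=0xf7, sp=0x7c
r0: caller-saved, written=True
r1: callee-saved, written=True
r3: callee-saved, written=True

SURVIVE = r1,r3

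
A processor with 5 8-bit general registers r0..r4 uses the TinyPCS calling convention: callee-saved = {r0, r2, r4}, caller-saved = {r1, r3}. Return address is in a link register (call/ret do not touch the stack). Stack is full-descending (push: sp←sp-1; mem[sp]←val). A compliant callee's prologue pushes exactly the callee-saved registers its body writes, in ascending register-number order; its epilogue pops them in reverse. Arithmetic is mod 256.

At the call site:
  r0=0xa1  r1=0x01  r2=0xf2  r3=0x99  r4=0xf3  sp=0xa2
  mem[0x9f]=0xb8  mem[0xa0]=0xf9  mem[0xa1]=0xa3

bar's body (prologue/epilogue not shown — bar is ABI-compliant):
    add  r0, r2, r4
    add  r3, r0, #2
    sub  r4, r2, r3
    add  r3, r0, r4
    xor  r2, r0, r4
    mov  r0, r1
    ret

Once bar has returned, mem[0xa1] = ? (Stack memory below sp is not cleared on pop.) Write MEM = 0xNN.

prologue: push r0 → mem[0xa1]=0xa1, sp=0xa1
prologue: push r2 → mem[0xa0]=0xf2, sp=0xa0
prologue: push r4 → mem[0x9f]=0xf3, sp=0x9f
body[0] add  r0, r2, r4 → r0=0xe5
body[1] add  r3, r0, #2 → r3=0xe7
body[2] sub  r4, r2, r3 → r4=0x0b
body[3] add  r3, r0, r4 → r3=0xf0
body[4] xor  r2, r0, r4 → r2=0xee
body[5] mov  r0, r1 → r0=0x01
epilogue: pop r4=0xf3, sp=0xa0
epilogue: pop r2=0xf2, sp=0xa1
epilogue: pop r0=0xa1, sp=0xa2
prologue pushed ['r0', 'r2', 'r4'] at ['0xa1', '0xa0', '0x9f']

MEM = 0xa1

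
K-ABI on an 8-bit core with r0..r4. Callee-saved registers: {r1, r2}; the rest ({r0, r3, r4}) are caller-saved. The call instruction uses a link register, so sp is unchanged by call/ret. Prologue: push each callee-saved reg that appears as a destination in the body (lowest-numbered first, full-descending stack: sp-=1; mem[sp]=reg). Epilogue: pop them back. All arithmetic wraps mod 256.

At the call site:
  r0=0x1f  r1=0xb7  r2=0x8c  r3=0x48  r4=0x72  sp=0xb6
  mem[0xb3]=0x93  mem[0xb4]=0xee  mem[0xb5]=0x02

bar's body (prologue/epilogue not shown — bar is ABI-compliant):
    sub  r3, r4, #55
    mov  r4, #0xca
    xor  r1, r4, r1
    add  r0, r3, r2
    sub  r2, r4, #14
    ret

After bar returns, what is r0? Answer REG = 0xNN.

REG = 0xc7

prologue: push r1 -> mem[0xb5]=0xb7, sp=0xb5
prologue: push r2 -> mem[0xb4]=0x8c, sp=0xb4
body[0] sub  r3, r4, #55 -> r3=0x3b
body[1] mov  r4, #0xca -> r4=0xca
body[2] xor  r1, r4, r1 -> r1=0x7d
body[3] add  r0, r3, r2 -> r0=0xc7
body[4] sub  r2, r4, #14 -> r2=0xbc
epilogue: pop r2=0x8c, sp=0xb5
epilogue: pop r1=0xb7, sp=0xb6
r0 is caller-saved -> body value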